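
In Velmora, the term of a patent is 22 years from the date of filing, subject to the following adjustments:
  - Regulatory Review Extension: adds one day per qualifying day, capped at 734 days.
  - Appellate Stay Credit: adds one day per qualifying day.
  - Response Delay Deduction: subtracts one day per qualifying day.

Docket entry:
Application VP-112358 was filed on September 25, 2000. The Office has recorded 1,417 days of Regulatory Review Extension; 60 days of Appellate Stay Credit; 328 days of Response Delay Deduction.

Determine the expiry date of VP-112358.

Base term: filing date + 22 years → 25 September 2022.
Regulatory Review Extension: 1417 days claimed exceeds the 734-day cap, so +734 days → 28 September 2024.
Appellate Stay Credit: +60 days → 27 November 2024.
Response Delay Deduction: −328 days → 4 January 2024.

January 4, 2024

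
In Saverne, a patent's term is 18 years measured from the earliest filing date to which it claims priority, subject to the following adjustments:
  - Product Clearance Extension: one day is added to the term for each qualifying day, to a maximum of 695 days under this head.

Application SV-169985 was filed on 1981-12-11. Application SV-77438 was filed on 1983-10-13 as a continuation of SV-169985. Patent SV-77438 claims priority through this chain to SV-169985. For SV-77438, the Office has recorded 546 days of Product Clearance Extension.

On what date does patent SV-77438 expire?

Earliest priority filing: 11 December 1981.
Base term: 11 December 1981 + 18 years → 11 December 1999.
Product Clearance Extension: 546 days (within the 695-day cap) → +546 days → 9 June 2001.

2001-06-09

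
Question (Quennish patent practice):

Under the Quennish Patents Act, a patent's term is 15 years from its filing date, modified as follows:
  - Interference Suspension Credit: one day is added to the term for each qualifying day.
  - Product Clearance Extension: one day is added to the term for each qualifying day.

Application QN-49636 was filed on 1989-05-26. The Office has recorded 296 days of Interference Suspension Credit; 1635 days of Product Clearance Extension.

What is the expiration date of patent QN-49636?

Base term: filing date + 15 years → 26 May 2004.
Interference Suspension Credit: +296 days → 18 March 2005.
Product Clearance Extension: +1635 days → 8 September 2009.

September 8, 2009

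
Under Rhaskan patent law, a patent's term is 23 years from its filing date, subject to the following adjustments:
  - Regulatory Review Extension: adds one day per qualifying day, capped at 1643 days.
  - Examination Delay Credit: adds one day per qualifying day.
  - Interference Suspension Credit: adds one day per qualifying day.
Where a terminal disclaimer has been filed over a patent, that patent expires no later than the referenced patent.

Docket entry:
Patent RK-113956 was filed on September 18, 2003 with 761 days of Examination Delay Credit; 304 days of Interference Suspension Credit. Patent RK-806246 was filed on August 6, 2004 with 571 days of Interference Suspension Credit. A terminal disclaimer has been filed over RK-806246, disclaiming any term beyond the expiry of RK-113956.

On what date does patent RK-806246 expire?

February 27, 2029

Natural term of RK-806246:
  Base: filing + 23 years → 6 August 2027.
  Interference Suspension Credit: +571 days → 27 February 2029.
Expiry of referenced patent RK-113956:
  Base: filing + 23 years → 18 September 2026.
  Examination Delay Credit: +761 days → 18 October 2028.
  Interference Suspension Credit: +304 days → 18 August 2029.
Terminal disclaimer: RK-806246 expires on the earlier of 27 February 2029 and 18 August 2029.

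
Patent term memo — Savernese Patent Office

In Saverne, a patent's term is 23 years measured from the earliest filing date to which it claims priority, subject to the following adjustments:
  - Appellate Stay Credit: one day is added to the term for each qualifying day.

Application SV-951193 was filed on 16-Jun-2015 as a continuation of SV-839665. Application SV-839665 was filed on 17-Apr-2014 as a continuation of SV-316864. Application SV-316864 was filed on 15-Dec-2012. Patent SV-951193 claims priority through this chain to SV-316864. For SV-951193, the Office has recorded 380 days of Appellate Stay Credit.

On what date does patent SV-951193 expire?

2036-12-29

Earliest priority filing: 15 December 2012.
Base term: 15 December 2012 + 23 years → 15 December 2035.
Appellate Stay Credit: +380 days → 29 December 2036.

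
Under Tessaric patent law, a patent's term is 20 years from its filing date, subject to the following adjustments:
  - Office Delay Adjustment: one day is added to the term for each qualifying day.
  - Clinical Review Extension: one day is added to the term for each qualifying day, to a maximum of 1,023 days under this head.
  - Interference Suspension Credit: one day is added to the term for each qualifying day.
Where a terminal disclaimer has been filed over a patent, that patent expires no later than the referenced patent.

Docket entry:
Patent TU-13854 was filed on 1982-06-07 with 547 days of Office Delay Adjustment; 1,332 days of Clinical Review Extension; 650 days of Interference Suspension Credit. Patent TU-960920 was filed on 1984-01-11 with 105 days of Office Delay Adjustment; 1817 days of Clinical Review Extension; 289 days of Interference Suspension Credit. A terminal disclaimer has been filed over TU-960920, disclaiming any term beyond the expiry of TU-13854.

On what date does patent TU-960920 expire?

2007-11-28

Natural term of TU-960920:
  Base: filing + 20 years → 11 January 2004.
  Office Delay Adjustment: +105 days → 25 April 2004.
  Clinical Review Extension: 1817 days claimed exceeds the 1023-day cap, so +1023 days → 12 February 2007.
  Interference Suspension Credit: +289 days → 28 November 2007.
Expiry of referenced patent TU-13854:
  Base: filing + 20 years → 7 June 2002.
  Office Delay Adjustment: +547 days → 6 December 2003.
  Clinical Review Extension: 1332 days claimed exceeds the 1023-day cap, so +1023 days → 24 September 2006.
  Interference Suspension Credit: +650 days → 5 July 2008.
Terminal disclaimer: TU-960920 expires on the earlier of 28 November 2007 and 5 July 2008.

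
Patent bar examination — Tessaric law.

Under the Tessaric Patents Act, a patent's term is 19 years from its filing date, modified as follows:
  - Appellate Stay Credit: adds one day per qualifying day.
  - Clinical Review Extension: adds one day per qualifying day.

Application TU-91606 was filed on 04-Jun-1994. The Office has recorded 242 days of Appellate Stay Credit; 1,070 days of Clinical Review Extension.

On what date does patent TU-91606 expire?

2017-01-06

Base term: filing date + 19 years → 4 June 2013.
Appellate Stay Credit: +242 days → 1 February 2014.
Clinical Review Extension: +1070 days → 6 January 2017.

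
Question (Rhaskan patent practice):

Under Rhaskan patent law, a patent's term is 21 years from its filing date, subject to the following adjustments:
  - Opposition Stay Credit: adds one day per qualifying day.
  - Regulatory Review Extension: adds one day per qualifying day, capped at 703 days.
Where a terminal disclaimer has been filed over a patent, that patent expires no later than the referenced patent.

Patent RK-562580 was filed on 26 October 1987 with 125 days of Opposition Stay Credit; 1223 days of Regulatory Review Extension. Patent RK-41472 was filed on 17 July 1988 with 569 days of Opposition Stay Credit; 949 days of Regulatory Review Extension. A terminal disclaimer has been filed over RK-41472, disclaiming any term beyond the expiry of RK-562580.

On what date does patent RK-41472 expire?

February 1, 2011

Natural term of RK-41472:
  Base: filing + 21 years → 17 July 2009.
  Opposition Stay Credit: +569 days → 6 February 2011.
  Regulatory Review Extension: 949 days claimed exceeds the 703-day cap, so +703 days → 9 January 2013.
Expiry of referenced patent RK-562580:
  Base: filing + 21 years → 26 October 2008.
  Opposition Stay Credit: +125 days → 28 February 2009.
  Regulatory Review Extension: 1223 days claimed exceeds the 703-day cap, so +703 days → 1 February 2011.
Terminal disclaimer: RK-41472 expires on the earlier of 9 January 2013 and 1 February 2011.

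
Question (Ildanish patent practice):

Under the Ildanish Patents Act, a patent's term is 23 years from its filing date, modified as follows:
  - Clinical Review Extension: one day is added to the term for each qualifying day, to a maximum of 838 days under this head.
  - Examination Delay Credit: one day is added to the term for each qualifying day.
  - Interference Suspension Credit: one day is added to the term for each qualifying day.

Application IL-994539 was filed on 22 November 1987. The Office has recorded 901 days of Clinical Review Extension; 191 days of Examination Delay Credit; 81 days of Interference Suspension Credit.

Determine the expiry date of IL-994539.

Base term: filing date + 23 years → 22 November 2010.
Clinical Review Extension: 901 days claimed exceeds the 838-day cap, so +838 days → 9 March 2013.
Examination Delay Credit: +191 days → 16 September 2013.
Interference Suspension Credit: +81 days → 6 December 2013.

December 6, 2013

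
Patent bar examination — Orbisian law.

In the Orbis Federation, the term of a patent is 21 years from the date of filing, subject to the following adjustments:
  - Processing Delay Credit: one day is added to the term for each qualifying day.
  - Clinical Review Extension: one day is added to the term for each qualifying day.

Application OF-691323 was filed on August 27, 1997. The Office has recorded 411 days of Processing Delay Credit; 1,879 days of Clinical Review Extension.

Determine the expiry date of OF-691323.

Base term: filing date + 21 years → 27 August 2018.
Processing Delay Credit: +411 days → 12 October 2019.
Clinical Review Extension: +1879 days → 3 December 2024.

December 3, 2024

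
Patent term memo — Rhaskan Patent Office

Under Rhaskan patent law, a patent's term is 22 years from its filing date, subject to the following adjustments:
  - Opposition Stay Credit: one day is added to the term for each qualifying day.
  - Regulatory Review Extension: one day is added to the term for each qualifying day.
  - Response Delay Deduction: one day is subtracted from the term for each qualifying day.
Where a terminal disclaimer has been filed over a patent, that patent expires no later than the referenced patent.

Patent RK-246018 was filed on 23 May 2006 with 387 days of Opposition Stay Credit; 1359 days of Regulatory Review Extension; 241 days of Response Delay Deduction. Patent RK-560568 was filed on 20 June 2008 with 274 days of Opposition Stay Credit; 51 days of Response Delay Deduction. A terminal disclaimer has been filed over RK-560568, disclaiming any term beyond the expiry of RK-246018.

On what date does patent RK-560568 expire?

Natural term of RK-560568:
  Base: filing + 22 years → 20 June 2030.
  Opposition Stay Credit: +274 days → 21 March 2031.
  Response Delay Deduction: −51 days → 29 January 2031.
Expiry of referenced patent RK-246018:
  Base: filing + 22 years → 23 May 2028.
  Opposition Stay Credit: +387 days → 14 June 2029.
  Regulatory Review Extension: +1359 days → 4 March 2033.
  Response Delay Deduction: −241 days → 6 July 2032.
Terminal disclaimer: RK-560568 expires on the earlier of 29 January 2031 and 6 July 2032.

2031-01-29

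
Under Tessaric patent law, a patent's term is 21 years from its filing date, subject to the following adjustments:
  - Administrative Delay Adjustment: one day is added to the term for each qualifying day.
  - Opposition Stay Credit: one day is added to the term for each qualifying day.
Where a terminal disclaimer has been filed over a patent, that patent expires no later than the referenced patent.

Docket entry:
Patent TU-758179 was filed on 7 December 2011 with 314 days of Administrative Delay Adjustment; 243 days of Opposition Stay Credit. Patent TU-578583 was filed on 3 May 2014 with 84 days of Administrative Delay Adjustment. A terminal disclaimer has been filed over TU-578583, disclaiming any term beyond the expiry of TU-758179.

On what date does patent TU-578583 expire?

Natural term of TU-578583:
  Base: filing + 21 years → 3 May 2035.
  Administrative Delay Adjustment: +84 days → 26 July 2035.
Expiry of referenced patent TU-758179:
  Base: filing + 21 years → 7 December 2032.
  Administrative Delay Adjustment: +314 days → 17 October 2033.
  Opposition Stay Credit: +243 days → 17 June 2034.
Terminal disclaimer: TU-578583 expires on the earlier of 26 July 2035 and 17 June 2034.

June 17, 2034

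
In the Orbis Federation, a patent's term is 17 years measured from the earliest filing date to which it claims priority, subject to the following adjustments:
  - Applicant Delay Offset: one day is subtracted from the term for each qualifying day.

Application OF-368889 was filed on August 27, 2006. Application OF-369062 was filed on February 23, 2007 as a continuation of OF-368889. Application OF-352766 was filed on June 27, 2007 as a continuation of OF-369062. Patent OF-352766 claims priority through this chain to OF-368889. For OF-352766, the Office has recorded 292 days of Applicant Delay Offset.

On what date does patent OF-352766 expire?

Earliest priority filing: 27 August 2006.
Base term: 27 August 2006 + 17 years → 27 August 2023.
Applicant Delay Offset: −292 days → 8 November 2022.

November 8, 2022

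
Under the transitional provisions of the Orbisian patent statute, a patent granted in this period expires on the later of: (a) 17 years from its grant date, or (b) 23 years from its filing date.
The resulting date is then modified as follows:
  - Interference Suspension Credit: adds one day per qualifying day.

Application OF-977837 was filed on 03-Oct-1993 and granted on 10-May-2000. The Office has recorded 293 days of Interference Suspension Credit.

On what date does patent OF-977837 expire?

(a) grant + 17 years → 10 May 2017.
(b) filing + 23 years → 3 October 2016.
Later of the two: 10 May 2017.
Interference Suspension Credit: +293 days → 27 February 2018.

February 27, 2018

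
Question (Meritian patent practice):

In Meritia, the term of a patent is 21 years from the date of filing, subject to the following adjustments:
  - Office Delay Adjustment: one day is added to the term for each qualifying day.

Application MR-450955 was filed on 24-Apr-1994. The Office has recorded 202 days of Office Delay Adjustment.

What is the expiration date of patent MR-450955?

2015-11-12

Base term: filing date + 21 years → 24 April 2015.
Office Delay Adjustment: +202 days → 12 November 2015.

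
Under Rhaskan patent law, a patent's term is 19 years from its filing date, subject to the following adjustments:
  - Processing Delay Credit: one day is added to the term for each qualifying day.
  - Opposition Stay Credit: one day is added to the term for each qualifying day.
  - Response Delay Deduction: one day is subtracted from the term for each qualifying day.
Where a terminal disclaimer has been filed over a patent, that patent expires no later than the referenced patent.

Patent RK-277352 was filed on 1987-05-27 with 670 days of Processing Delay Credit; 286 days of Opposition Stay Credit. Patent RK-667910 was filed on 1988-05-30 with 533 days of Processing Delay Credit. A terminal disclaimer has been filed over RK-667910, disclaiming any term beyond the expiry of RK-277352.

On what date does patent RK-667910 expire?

Natural term of RK-667910:
  Base: filing + 19 years → 30 May 2007.
  Processing Delay Credit: +533 days → 13 November 2008.
Expiry of referenced patent RK-277352:
  Base: filing + 19 years → 27 May 2006.
  Processing Delay Credit: +670 days → 27 March 2008.
  Opposition Stay Credit: +286 days → 7 January 2009.
Terminal disclaimer: RK-667910 expires on the earlier of 13 November 2008 and 7 January 2009.

November 13, 2008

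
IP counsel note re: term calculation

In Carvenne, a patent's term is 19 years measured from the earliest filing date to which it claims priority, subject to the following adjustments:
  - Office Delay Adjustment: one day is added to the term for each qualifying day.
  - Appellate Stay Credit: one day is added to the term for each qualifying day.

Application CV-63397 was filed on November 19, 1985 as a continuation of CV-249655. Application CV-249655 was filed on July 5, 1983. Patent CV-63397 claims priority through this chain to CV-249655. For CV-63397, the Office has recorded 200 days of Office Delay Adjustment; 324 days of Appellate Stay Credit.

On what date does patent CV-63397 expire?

December 11, 2003

Earliest priority filing: 5 July 1983.
Base term: 5 July 1983 + 19 years → 5 July 2002.
Office Delay Adjustment: +200 days → 21 January 2003.
Appellate Stay Credit: +324 days → 11 December 2003.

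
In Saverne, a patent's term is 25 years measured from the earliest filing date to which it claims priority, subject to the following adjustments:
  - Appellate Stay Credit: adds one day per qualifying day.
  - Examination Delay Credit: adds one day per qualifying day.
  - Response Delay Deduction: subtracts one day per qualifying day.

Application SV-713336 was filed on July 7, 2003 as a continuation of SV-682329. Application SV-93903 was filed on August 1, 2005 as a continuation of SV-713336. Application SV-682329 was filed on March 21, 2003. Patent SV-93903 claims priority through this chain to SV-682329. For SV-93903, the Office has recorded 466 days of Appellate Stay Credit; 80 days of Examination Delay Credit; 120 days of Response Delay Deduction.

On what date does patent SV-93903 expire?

May 21, 2029

Earliest priority filing: 21 March 2003.
Base term: 21 March 2003 + 25 years → 21 March 2028.
Appellate Stay Credit: +466 days → 30 June 2029.
Examination Delay Credit: +80 days → 18 September 2029.
Response Delay Deduction: −120 days → 21 May 2029.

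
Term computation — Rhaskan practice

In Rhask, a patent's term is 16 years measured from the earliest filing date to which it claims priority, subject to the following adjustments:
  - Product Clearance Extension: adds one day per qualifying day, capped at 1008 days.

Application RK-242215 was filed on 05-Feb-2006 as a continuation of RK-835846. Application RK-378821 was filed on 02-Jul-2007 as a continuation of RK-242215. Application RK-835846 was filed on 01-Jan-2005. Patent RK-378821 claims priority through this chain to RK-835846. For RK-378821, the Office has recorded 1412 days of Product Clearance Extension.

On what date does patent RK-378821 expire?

Earliest priority filing: 1 January 2005.
Base term: 1 January 2005 + 16 years → 1 January 2021.
Product Clearance Extension: 1412 days claimed exceeds the 1008-day cap, so +1008 days → 6 October 2023.

October 6, 2023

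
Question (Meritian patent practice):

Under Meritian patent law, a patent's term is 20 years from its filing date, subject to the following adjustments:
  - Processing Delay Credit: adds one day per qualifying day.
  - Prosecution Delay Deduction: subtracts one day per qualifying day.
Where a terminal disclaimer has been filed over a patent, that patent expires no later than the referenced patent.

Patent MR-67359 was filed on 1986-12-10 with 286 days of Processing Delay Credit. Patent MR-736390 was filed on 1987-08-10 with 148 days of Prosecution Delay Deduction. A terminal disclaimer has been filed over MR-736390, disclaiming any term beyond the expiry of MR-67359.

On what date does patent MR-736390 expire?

Natural term of MR-736390:
  Base: filing + 20 years → 10 August 2007.
  Prosecution Delay Deduction: −148 days → 15 March 2007.
Expiry of referenced patent MR-67359:
  Base: filing + 20 years → 10 December 2006.
  Processing Delay Credit: +286 days → 22 September 2007.
Terminal disclaimer: MR-736390 expires on the earlier of 15 March 2007 and 22 September 2007.

2007-03-15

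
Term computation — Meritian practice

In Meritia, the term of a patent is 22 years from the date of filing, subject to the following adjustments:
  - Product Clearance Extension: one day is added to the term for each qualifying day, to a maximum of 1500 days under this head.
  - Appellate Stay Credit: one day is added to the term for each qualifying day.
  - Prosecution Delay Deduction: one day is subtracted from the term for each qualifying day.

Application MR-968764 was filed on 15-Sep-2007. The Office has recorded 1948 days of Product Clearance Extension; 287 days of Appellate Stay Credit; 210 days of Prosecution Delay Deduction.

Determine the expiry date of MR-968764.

2034-01-09

Base term: filing date + 22 years → 15 September 2029.
Product Clearance Extension: 1948 days claimed exceeds the 1500-day cap, so +1500 days → 24 October 2033.
Appellate Stay Credit: +287 days → 7 August 2034.
Prosecution Delay Deduction: −210 days → 9 January 2034.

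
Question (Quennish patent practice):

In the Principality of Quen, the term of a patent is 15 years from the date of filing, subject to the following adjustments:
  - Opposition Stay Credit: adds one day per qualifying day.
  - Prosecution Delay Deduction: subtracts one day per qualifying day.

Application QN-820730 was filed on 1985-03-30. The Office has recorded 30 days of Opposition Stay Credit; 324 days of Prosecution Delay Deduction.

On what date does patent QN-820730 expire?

Base term: filing date + 15 years → 30 March 2000.
Opposition Stay Credit: +30 days → 29 April 2000.
Prosecution Delay Deduction: −324 days → 10 June 1999.

June 10, 1999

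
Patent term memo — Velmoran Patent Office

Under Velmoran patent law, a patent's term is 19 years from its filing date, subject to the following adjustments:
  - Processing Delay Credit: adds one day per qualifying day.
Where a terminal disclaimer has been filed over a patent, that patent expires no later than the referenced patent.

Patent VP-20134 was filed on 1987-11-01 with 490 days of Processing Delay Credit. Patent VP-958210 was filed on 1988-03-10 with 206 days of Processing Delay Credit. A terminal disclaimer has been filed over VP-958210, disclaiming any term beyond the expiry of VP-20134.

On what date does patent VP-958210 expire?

2007-10-02

Natural term of VP-958210:
  Base: filing + 19 years → 10 March 2007.
  Processing Delay Credit: +206 days → 2 October 2007.
Expiry of referenced patent VP-20134:
  Base: filing + 19 years → 1 November 2006.
  Processing Delay Credit: +490 days → 5 March 2008.
Terminal disclaimer: VP-958210 expires on the earlier of 2 October 2007 and 5 March 2008.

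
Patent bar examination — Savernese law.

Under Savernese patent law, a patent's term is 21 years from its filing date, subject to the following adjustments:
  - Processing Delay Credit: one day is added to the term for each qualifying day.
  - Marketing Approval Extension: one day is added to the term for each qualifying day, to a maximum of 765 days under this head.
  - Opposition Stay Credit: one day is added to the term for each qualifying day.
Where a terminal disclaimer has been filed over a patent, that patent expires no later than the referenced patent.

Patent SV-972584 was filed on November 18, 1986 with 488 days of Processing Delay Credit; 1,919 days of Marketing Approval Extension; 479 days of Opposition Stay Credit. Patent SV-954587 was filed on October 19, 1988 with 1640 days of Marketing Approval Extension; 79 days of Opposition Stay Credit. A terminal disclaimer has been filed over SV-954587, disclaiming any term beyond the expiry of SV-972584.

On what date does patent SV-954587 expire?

Natural term of SV-954587:
  Base: filing + 21 years → 19 October 2009.
  Marketing Approval Extension: 1640 days claimed exceeds the 765-day cap, so +765 days → 23 November 2011.
  Opposition Stay Credit: +79 days → 10 February 2012.
Expiry of referenced patent SV-972584:
  Base: filing + 21 years → 18 November 2007.
  Processing Delay Credit: +488 days → 20 March 2009.
  Marketing Approval Extension: 1919 days claimed exceeds the 765-day cap, so +765 days → 24 April 2011.
  Opposition Stay Credit: +479 days → 15 August 2012.
Terminal disclaimer: SV-954587 expires on the earlier of 10 February 2012 and 15 August 2012.

February 10, 2012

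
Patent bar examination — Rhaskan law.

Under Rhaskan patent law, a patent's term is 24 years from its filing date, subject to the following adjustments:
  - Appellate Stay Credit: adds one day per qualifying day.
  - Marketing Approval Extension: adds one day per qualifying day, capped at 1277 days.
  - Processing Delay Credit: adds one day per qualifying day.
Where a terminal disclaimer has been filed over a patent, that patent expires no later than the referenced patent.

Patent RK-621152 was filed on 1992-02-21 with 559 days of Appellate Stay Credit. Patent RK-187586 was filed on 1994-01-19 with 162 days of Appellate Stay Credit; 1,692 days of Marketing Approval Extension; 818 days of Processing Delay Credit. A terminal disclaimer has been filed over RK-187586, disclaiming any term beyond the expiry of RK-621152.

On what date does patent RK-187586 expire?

2017-09-02

Natural term of RK-187586:
  Base: filing + 24 years → 19 January 2018.
  Appellate Stay Credit: +162 days → 30 June 2018.
  Marketing Approval Extension: 1692 days claimed exceeds the 1277-day cap, so +1277 days → 28 December 2021.
  Processing Delay Credit: +818 days → 25 March 2024.
Expiry of referenced patent RK-621152:
  Base: filing + 24 years → 21 February 2016.
  Appellate Stay Credit: +559 days → 2 September 2017.
Terminal disclaimer: RK-187586 expires on the earlier of 25 March 2024 and 2 September 2017.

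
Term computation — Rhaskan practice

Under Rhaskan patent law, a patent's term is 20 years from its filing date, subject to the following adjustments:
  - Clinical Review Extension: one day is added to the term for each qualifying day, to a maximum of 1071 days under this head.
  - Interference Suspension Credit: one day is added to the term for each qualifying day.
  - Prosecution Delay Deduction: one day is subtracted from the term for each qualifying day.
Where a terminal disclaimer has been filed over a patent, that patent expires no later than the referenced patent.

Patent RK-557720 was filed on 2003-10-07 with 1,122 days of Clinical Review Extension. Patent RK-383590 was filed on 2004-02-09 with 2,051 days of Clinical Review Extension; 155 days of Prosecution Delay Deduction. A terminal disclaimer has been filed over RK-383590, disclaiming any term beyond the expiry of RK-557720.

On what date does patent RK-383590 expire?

Natural term of RK-383590:
  Base: filing + 20 years → 9 February 2024.
  Clinical Review Extension: 2051 days claimed exceeds the 1071-day cap, so +1071 days → 15 January 2027.
  Prosecution Delay Deduction: −155 days → 13 August 2026.
Expiry of referenced patent RK-557720:
  Base: filing + 20 years → 7 October 2023.
  Clinical Review Extension: 1122 days claimed exceeds the 1071-day cap, so +1071 days → 12 September 2026.
Terminal disclaimer: RK-383590 expires on the earlier of 13 August 2026 and 12 September 2026.

August 13, 2026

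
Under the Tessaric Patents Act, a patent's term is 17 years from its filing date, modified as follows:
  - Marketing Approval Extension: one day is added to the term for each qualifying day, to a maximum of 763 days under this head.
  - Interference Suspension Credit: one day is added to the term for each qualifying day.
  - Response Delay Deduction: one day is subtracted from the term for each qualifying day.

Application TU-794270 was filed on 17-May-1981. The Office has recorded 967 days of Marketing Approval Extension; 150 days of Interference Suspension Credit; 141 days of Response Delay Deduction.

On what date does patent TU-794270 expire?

June 27, 2000

Base term: filing date + 17 years → 17 May 1998.
Marketing Approval Extension: 967 days claimed exceeds the 763-day cap, so +763 days → 18 June 2000.
Interference Suspension Credit: +150 days → 15 November 2000.
Response Delay Deduction: −141 days → 27 June 2000.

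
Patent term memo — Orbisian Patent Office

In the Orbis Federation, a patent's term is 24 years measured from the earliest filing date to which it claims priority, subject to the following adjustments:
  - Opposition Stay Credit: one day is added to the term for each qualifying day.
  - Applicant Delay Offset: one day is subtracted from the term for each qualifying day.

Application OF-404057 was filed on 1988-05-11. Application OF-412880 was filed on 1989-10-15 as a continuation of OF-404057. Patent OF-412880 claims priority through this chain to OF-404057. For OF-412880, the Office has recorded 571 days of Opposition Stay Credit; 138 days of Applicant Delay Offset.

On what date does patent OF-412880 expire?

2013-07-18

Earliest priority filing: 11 May 1988.
Base term: 11 May 1988 + 24 years → 11 May 2012.
Opposition Stay Credit: +571 days → 3 December 2013.
Applicant Delay Offset: −138 days → 18 July 2013.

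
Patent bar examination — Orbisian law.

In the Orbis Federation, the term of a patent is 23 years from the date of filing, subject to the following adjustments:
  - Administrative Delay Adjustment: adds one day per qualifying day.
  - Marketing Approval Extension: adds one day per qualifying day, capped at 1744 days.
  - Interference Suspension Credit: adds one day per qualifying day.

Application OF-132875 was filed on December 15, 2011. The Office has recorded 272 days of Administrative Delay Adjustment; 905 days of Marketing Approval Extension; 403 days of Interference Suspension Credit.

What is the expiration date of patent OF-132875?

April 13, 2039

Base term: filing date + 23 years → 15 December 2034.
Administrative Delay Adjustment: +272 days → 13 September 2035.
Marketing Approval Extension: 905 days (within the 1744-day cap) → +905 days → 6 March 2038.
Interference Suspension Credit: +403 days → 13 April 2039.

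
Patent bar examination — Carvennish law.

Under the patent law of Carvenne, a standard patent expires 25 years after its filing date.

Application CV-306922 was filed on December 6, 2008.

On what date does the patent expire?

Filing date + 25 years → 6 December 2033.

2033-12-06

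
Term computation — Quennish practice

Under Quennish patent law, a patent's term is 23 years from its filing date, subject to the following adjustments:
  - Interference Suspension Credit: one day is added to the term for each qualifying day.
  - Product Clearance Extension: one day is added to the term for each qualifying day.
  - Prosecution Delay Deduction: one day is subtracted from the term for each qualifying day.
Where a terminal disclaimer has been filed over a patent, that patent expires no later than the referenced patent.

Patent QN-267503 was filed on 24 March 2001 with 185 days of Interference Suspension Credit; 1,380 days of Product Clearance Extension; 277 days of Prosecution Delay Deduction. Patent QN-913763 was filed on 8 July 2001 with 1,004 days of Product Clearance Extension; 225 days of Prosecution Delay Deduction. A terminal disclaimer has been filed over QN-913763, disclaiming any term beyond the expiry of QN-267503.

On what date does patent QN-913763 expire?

Natural term of QN-913763:
  Base: filing + 23 years → 8 July 2024.
  Product Clearance Extension: +1004 days → 8 April 2027.
  Prosecution Delay Deduction: −225 days → 26 August 2026.
Expiry of referenced patent QN-267503:
  Base: filing + 23 years → 24 March 2024.
  Interference Suspension Credit: +185 days → 25 September 2024.
  Product Clearance Extension: +1380 days → 6 July 2028.
  Prosecution Delay Deduction: −277 days → 3 October 2027.
Terminal disclaimer: QN-913763 expires on the earlier of 26 August 2026 and 3 October 2027.

August 26, 2026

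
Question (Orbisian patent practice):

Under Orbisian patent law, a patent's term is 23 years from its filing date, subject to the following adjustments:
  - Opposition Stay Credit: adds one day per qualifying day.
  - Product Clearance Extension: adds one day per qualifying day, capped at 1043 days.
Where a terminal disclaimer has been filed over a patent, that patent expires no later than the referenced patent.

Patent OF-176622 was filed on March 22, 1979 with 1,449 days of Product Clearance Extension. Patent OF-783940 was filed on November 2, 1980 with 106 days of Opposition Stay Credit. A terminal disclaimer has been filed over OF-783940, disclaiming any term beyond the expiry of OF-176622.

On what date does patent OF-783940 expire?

Natural term of OF-783940:
  Base: filing + 23 years → 2 November 2003.
  Opposition Stay Credit: +106 days → 16 February 2004.
Expiry of referenced patent OF-176622:
  Base: filing + 23 years → 22 March 2002.
  Product Clearance Extension: 1449 days claimed exceeds the 1043-day cap, so +1043 days → 28 January 2005.
Terminal disclaimer: OF-783940 expires on the earlier of 16 February 2004 and 28 January 2005.

February 16, 2004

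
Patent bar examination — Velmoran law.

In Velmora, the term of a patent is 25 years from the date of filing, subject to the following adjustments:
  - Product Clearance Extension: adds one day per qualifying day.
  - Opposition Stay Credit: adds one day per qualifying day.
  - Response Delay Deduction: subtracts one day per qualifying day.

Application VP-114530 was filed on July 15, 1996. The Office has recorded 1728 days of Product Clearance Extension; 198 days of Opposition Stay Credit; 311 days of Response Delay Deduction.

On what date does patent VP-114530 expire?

Base term: filing date + 25 years → 15 July 2021.
Product Clearance Extension: +1728 days → 8 April 2026.
Opposition Stay Credit: +198 days → 23 October 2026.
Response Delay Deduction: −311 days → 16 December 2025.

2025-12-16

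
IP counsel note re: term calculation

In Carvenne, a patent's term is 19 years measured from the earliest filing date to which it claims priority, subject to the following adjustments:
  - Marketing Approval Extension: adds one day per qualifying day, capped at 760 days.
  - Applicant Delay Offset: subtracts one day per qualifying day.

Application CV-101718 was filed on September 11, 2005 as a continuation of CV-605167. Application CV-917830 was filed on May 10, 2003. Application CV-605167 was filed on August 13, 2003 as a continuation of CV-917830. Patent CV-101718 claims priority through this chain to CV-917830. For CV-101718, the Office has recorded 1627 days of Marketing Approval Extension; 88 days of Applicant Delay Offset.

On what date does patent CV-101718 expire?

Earliest priority filing: 10 May 2003.
Base term: 10 May 2003 + 19 years → 10 May 2022.
Marketing Approval Extension: 1627 days claimed exceeds the 760-day cap, so +760 days → 8 June 2024.
Applicant Delay Offset: −88 days → 12 March 2024.

2024-03-12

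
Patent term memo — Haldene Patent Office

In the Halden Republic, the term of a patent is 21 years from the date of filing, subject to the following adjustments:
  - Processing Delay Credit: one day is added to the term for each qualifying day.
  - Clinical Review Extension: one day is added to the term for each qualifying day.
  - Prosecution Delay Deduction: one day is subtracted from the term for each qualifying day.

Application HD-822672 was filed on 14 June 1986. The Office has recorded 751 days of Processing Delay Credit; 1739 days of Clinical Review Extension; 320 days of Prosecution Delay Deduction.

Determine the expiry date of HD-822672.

Base term: filing date + 21 years → 14 June 2007.
Processing Delay Credit: +751 days → 4 July 2009.
Clinical Review Extension: +1739 days → 8 April 2014.
Prosecution Delay Deduction: −320 days → 23 May 2013.

May 23, 2013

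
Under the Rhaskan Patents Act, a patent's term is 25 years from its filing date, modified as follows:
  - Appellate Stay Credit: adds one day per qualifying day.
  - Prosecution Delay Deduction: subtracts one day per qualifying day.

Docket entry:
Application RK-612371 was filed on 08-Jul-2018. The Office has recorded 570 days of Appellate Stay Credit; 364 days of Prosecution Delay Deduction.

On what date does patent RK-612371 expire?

Base term: filing date + 25 years → 8 July 2043.
Appellate Stay Credit: +570 days → 28 January 2045.
Prosecution Delay Deduction: −364 days → 30 January 2044.

January 30, 2044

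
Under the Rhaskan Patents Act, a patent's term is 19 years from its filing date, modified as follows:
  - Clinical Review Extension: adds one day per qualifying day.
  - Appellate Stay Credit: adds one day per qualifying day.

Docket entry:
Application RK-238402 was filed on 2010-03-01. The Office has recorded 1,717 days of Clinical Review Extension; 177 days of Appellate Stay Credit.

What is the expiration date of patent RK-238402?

Base term: filing date + 19 years → 1 March 2029.
Clinical Review Extension: +1717 days → 12 November 2033.
Appellate Stay Credit: +177 days → 8 May 2034.

May 8, 2034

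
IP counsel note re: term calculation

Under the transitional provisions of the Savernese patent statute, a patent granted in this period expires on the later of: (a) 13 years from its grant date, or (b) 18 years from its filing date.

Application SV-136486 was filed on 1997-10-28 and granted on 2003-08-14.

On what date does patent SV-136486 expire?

(a) grant + 13 years → 14 August 2016.
(b) filing + 18 years → 28 October 2015.
Later of the two: 14 August 2016.

August 14, 2016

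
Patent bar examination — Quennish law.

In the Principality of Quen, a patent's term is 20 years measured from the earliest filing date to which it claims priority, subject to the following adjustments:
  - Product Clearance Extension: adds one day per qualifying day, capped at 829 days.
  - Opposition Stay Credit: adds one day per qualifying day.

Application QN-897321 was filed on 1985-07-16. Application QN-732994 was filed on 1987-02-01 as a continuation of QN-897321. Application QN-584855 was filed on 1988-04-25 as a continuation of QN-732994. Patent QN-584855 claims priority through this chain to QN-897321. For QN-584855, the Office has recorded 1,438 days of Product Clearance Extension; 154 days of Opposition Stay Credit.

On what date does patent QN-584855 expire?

Earliest priority filing: 16 July 1985.
Base term: 16 July 1985 + 20 years → 16 July 2005.
Product Clearance Extension: 1438 days claimed exceeds the 829-day cap, so +829 days → 23 October 2007.
Opposition Stay Credit: +154 days → 25 March 2008.

March 25, 2008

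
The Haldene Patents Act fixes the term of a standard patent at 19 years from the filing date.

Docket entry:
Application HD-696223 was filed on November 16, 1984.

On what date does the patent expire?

Filing date + 19 years → 16 November 2003.

November 16, 2003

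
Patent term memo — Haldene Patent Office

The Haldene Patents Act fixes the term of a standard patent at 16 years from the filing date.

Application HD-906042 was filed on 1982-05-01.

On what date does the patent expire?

Filing date + 16 years → 1 May 1998.

1998-05-01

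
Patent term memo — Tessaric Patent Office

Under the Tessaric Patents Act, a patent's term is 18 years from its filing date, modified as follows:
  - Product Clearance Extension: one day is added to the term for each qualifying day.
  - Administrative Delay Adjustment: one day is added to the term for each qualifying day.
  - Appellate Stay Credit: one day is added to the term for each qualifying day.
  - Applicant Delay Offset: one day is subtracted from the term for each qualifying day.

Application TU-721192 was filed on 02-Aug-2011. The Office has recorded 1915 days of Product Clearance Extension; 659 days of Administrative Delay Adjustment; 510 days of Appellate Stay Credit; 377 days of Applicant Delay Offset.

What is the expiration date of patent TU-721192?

Base term: filing date + 18 years → 2 August 2029.
Product Clearance Extension: +1915 days → 30 October 2034.
Administrative Delay Adjustment: +659 days → 19 August 2036.
Appellate Stay Credit: +510 days → 11 January 2038.
Applicant Delay Offset: −377 days → 30 December 2036.

December 30, 2036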